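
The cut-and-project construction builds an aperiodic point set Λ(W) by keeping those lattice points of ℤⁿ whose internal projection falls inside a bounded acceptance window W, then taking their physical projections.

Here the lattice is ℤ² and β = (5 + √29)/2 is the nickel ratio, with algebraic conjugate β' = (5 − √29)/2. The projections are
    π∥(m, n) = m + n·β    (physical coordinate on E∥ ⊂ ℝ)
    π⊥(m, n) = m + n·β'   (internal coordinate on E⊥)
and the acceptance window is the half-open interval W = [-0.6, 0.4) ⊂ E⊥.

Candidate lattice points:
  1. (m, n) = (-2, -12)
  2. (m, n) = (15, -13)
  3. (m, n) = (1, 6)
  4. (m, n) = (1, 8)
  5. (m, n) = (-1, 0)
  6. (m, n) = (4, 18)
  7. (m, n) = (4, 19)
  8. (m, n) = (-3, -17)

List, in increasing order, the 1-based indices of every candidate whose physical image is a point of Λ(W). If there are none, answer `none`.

1, 3, 4, 7, 8

Numerically β ≈ 5.19258 and β' = −1/β ≈ -0.19258.
#1 (-2,-12): internal coord -2 + (-12)·β' = +0.31099; +0.31099 ∈ [-0.6, 0.4) → IN Λ
#2 (15,-13): internal coord 15 + (-13)·β' = +17.50357; +17.50357 ∉ [-0.6, 0.4) → out
#3 (1,6): internal coord 1 + (6)·β' = -0.15549; -0.15549 ∈ [-0.6, 0.4) → IN Λ
#4 (1,8): internal coord 1 + (8)·β' = -0.54066; -0.54066 ∈ [-0.6, 0.4) → IN Λ
#5 (-1,0): internal coord -1 + (0)·β' = -1.00000; -1.00000 ∉ [-0.6, 0.4) → out
#6 (4,18): internal coord 4 + (18)·β' = +0.53352; +0.53352 ∉ [-0.6, 0.4) → out
#7 (4,19): internal coord 4 + (19)·β' = +0.34093; +0.34093 ∈ [-0.6, 0.4) → IN Λ
#8 (-3,-17): internal coord -3 + (-17)·β' = +0.27390; +0.27390 ∈ [-0.6, 0.4) → IN Λ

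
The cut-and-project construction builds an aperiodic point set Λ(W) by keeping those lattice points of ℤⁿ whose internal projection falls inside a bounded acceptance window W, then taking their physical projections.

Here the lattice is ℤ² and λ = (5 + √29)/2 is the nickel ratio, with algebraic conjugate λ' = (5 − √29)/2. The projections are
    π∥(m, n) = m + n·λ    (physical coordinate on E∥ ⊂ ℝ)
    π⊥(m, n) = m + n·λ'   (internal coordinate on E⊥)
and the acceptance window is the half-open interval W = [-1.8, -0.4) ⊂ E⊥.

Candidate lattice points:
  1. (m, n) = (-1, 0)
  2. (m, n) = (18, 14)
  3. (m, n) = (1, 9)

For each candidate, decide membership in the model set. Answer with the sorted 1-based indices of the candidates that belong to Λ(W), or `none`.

λ' = (5−√29)/2 ≈ -0.192582.
#1 (-1,0): internal coord -1 + (0)·λ' = -1.000000; -1.000000 ∈ [-1.8, -0.4) → IN Λ
#2 (18,14): internal coord 18 + (14)·λ' = +15.303846; +15.303846 ∉ [-1.8, -0.4) → out
#3 (1,9): internal coord 1 + (9)·λ' = -0.733242; -0.733242 ∈ [-1.8, -0.4) → IN Λ

1, 3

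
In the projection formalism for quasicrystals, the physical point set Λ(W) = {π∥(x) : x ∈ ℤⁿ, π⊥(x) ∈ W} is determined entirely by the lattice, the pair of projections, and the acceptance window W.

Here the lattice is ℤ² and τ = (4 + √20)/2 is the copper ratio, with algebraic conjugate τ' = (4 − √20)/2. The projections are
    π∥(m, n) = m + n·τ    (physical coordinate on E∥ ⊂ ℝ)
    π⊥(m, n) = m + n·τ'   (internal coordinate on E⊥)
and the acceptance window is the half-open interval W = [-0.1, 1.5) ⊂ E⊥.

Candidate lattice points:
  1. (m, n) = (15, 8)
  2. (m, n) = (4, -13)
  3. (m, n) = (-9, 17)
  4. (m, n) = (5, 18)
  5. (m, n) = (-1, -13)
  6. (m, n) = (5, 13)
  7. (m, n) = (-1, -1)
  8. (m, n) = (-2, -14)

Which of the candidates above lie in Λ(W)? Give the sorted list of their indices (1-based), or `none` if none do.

τ' = (4−√20)/2 ≈ -0.2361.
candidate 1: (m,n)=(15,8) → π∥ = 15+8·τ ≈ 48.8885, π⊥ = 15+8·τ' ≈ 13.1115 ∉ [-0.1, 1.5) ⇒ out
candidate 2: (m,n)=(4,-13) → π∥ = 4-13·τ ≈ -51.0689, π⊥ = 4-13·τ' ≈ 7.0689 ∉ [-0.1, 1.5) ⇒ out
candidate 3: (m,n)=(-9,17) → π∥ = -9+17·τ ≈ 63.0132, π⊥ = -9+17·τ' ≈ -13.0132 ∉ [-0.1, 1.5) ⇒ out
candidate 4: (m,n)=(5,18) → π∥ = 5+18·τ ≈ 81.2492, π⊥ = 5+18·τ' ≈ 0.7508 ∈ [-0.1, 1.5) ⇒ IN Λ
candidate 5: (m,n)=(-1,-13) → π∥ = -1-13·τ ≈ -56.0689, π⊥ = -1-13·τ' ≈ 2.0689 ∉ [-0.1, 1.5) ⇒ out
candidate 6: (m,n)=(5,13) → π∥ = 5+13·τ ≈ 60.0689, π⊥ = 5+13·τ' ≈ 1.9311 ∉ [-0.1, 1.5) ⇒ out
candidate 7: (m,n)=(-1,-1) → π∥ = -1-1·τ ≈ -5.2361, π⊥ = -1-1·τ' ≈ -0.7639 ∉ [-0.1, 1.5) ⇒ out
candidate 8: (m,n)=(-2,-14) → π∥ = -2-14·τ ≈ -61.3050, π⊥ = -2-14·τ' ≈ 1.3050 ∈ [-0.1, 1.5) ⇒ IN Λ

4, 8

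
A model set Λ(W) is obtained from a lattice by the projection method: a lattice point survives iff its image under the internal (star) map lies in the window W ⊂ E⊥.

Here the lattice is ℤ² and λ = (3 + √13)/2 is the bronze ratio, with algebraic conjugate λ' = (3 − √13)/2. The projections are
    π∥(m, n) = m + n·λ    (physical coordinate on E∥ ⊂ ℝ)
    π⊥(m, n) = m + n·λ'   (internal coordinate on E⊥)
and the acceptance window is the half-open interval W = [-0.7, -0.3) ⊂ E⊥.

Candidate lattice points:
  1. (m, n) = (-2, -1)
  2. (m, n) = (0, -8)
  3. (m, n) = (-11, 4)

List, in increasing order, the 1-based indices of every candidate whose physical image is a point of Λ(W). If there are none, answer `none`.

λ' = (3−√13)/2 ≈ -0.30278.
#1 (-2,-1): internal coord -2 + (-1)·λ' = -1.69722; -1.69722 ∉ [-0.7, -0.3) → out
#2 (0,-8): internal coord 0 + (-8)·λ' = +2.42221; +2.42221 ∉ [-0.7, -0.3) → out
#3 (-11,4): internal coord -11 + (4)·λ' = -12.21110; -12.21110 ∉ [-0.7, -0.3) → out

none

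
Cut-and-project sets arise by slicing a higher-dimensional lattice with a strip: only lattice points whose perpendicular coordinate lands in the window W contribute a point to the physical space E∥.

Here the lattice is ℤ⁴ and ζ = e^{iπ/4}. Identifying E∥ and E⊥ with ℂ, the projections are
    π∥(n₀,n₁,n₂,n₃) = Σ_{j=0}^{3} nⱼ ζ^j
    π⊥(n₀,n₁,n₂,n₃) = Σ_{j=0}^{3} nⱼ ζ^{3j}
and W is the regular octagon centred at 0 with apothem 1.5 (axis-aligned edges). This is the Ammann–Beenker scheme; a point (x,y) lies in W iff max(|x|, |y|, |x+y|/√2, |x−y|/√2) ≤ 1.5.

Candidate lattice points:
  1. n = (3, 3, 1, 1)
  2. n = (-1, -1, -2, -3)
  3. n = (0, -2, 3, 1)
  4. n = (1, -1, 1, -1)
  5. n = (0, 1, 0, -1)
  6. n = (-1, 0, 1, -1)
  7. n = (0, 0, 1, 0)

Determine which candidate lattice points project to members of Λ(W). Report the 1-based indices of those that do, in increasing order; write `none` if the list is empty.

π⊥(n) = n₀ + n₁ζ³ + n₂ζ⁶ + n₃ζ⁹ where ζ = e^{iπ/4}.
candidate 1: n = (3, 3, 1, 1) → π⊥ ≈ (+1.58579, +1.82843); max(|x|,|y|,|x±y|/√2) = 2.41421 > 1.5 ⇒ ∉ W
candidate 2: n = (-1, -1, -2, -3) → π⊥ ≈ (-2.41421, -0.82843); max(|x|,|y|,|x±y|/√2) = 2.41421 > 1.5 ⇒ ∉ W
candidate 3: n = (0, -2, 3, 1) → π⊥ ≈ (+2.12132, -3.70711); max(|x|,|y|,|x±y|/√2) = 4.12132 > 1.5 ⇒ ∉ W
candidate 4: n = (1, -1, 1, -1) → π⊥ ≈ (+1.00000, -2.41421); max(|x|,|y|,|x±y|/√2) = 2.41421 > 1.5 ⇒ ∉ W
candidate 5: n = (0, 1, 0, -1) → π⊥ ≈ (-1.41421, +0.00000); max(|x|,|y|,|x±y|/√2) = 1.41421 ≤ 1.5 ⇒ ∈ W
candidate 6: n = (-1, 0, 1, -1) → π⊥ ≈ (-1.70711, -1.70711); max(|x|,|y|,|x±y|/√2) = 2.41421 > 1.5 ⇒ ∉ W
candidate 7: n = (0, 0, 1, 0) → π⊥ ≈ (+0.00000, -1.00000); max(|x|,|y|,|x±y|/√2) = 1.00000 ≤ 1.5 ⇒ ∈ W

5, 7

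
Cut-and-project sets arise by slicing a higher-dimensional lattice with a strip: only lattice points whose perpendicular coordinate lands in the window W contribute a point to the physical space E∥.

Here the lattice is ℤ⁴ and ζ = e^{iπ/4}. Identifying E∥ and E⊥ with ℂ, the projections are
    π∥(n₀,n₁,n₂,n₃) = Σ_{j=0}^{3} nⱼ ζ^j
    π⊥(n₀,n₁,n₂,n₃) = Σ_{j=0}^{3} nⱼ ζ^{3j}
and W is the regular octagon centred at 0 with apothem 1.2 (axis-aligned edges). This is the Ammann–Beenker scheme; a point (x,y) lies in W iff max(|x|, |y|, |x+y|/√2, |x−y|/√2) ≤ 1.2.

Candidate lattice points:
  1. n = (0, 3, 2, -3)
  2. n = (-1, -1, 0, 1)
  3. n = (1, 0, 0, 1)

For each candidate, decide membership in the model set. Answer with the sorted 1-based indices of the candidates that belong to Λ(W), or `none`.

π⊥(n) = n₀ + n₁ζ³ + n₂ζ⁶ + n₃ζ⁹ where ζ = e^{iπ/4}.
#1 (0, 3, 2, -3): internal (-4.242641, -2.000000); octagon support 4.414214 vs apothem 1.2 → ∉ W
#2 (-1, -1, 0, 1): internal (0.414214, 0.000000); octagon support 0.414214 vs apothem 1.2 → ∈ W
#3 (1, 0, 0, 1): internal (1.707107, 0.707107); octagon support 1.707107 vs apothem 1.2 → ∉ W

2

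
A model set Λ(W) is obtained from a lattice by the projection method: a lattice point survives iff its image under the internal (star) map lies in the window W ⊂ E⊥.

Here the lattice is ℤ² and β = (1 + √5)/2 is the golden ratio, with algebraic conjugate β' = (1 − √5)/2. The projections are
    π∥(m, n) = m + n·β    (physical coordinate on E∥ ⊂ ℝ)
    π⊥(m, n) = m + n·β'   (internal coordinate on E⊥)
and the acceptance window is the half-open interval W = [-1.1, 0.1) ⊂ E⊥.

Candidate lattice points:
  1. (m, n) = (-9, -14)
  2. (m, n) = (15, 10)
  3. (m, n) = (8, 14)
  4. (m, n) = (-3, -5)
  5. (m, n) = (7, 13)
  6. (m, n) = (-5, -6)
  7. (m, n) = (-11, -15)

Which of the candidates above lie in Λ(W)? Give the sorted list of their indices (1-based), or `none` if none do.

β' = (1−√5)/2 ≈ -0.6180.
#1 (-9,-14): internal coord -9 + (-14)·β' = -0.3475; -0.3475 ∈ [-1.1, 0.1) → IN Λ
#2 (15,10): internal coord 15 + (10)·β' = +8.8197; +8.8197 ∉ [-1.1, 0.1) → out
#3 (8,14): internal coord 8 + (14)·β' = -0.6525; -0.6525 ∈ [-1.1, 0.1) → IN Λ
#4 (-3,-5): internal coord -3 + (-5)·β' = +0.0902; +0.0902 ∈ [-1.1, 0.1) → IN Λ
#5 (7,13): internal coord 7 + (13)·β' = -1.0344; -1.0344 ∈ [-1.1, 0.1) → IN Λ
#6 (-5,-6): internal coord -5 + (-6)·β' = -1.2918; -1.2918 ∉ [-1.1, 0.1) → out
#7 (-11,-15): internal coord -11 + (-15)·β' = -1.7295; -1.7295 ∉ [-1.1, 0.1) → out

1, 3, 4, 5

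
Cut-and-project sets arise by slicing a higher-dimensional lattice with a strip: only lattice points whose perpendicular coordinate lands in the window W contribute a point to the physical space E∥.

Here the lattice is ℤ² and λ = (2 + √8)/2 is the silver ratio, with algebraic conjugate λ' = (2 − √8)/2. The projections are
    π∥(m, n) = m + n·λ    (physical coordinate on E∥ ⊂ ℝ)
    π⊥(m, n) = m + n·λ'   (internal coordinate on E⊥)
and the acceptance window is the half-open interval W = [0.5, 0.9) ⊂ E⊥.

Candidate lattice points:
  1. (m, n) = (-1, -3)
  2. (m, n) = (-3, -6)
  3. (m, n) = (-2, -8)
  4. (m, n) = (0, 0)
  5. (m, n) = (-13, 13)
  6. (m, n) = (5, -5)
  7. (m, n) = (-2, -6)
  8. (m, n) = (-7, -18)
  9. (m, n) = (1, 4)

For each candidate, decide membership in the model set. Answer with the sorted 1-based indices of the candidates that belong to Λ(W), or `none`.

none

Compute λ' = (2−√8)/2 = -0.4142, so π⊥(m,n) = m -0.4142·n.
candidate 1: (m,n)=(-1,-3) → π∥ = -1-3·λ ≈ -8.2426, π⊥ = -1-3·λ' ≈ 0.2426 ∉ [0.5, 0.9) ⇒ out
candidate 2: (m,n)=(-3,-6) → π∥ = -3-6·λ ≈ -17.4853, π⊥ = -3-6·λ' ≈ -0.5147 ∉ [0.5, 0.9) ⇒ out
candidate 3: (m,n)=(-2,-8) → π∥ = -2-8·λ ≈ -21.3137, π⊥ = -2-8·λ' ≈ 1.3137 ∉ [0.5, 0.9) ⇒ out
candidate 4: (m,n)=(0,0) → π∥ = 0+0·λ ≈ 0.0000, π⊥ = 0+0·λ' ≈ 0.0000 ∉ [0.5, 0.9) ⇒ out
candidate 5: (m,n)=(-13,13) → π∥ = -13+13·λ ≈ 18.3848, π⊥ = -13+13·λ' ≈ -18.3848 ∉ [0.5, 0.9) ⇒ out
candidate 6: (m,n)=(5,-5) → π∥ = 5-5·λ ≈ -7.0711, π⊥ = 5-5·λ' ≈ 7.0711 ∉ [0.5, 0.9) ⇒ out
candidate 7: (m,n)=(-2,-6) → π∥ = -2-6·λ ≈ -16.4853, π⊥ = -2-6·λ' ≈ 0.4853 ∉ [0.5, 0.9) ⇒ out
candidate 8: (m,n)=(-7,-18) → π∥ = -7-18·λ ≈ -50.4558, π⊥ = -7-18·λ' ≈ 0.4558 ∉ [0.5, 0.9) ⇒ out
candidate 9: (m,n)=(1,4) → π∥ = 1+4·λ ≈ 10.6569, π⊥ = 1+4·λ' ≈ -0.6569 ∉ [0.5, 0.9) ⇒ out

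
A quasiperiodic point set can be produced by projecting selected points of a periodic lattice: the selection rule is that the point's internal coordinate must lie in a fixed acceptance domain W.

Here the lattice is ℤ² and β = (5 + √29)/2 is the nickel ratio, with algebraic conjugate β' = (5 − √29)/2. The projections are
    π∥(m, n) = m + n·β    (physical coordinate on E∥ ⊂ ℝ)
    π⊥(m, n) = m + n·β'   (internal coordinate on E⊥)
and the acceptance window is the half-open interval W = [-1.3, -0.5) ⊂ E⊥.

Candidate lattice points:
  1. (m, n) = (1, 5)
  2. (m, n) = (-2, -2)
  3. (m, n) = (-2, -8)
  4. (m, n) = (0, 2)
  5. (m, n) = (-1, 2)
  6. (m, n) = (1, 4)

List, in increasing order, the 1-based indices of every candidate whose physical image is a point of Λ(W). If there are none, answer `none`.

Compute β' = (5−√29)/2 = -0.192582, so π⊥(m,n) = m -0.192582·n.
#1 (1,5): internal coord 1 + (5)·β' = +0.037088; +0.037088 ∉ [-1.3, -0.5) → out
#2 (-2,-2): internal coord -2 + (-2)·β' = -1.614835; -1.614835 ∉ [-1.3, -0.5) → out
#3 (-2,-8): internal coord -2 + (-8)·β' = -0.459341; -0.459341 ∉ [-1.3, -0.5) → out
#4 (0,2): internal coord 0 + (2)·β' = -0.385165; -0.385165 ∉ [-1.3, -0.5) → out
#5 (-1,2): internal coord -1 + (2)·β' = -1.385165; -1.385165 ∉ [-1.3, -0.5) → out
#6 (1,4): internal coord 1 + (4)·β' = +0.229670; +0.229670 ∉ [-1.3, -0.5) → out

none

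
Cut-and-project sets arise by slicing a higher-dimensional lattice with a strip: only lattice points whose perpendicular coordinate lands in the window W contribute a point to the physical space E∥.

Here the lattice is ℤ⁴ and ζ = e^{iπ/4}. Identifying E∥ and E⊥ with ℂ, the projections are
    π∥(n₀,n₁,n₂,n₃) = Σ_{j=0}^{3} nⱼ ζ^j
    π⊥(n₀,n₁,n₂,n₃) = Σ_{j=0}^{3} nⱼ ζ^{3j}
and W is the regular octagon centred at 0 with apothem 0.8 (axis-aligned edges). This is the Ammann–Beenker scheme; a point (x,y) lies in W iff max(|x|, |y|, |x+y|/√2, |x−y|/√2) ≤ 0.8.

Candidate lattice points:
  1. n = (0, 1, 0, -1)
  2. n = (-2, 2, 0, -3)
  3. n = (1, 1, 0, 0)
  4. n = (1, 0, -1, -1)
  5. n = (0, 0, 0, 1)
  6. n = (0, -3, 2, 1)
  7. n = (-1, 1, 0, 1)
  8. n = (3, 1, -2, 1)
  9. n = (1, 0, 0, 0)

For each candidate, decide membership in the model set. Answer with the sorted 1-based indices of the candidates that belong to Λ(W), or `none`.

Internal map: ζ^{3j} for j=0..3 gives (1,0), (−√2/2,√2/2), (0,−1), (√2/2,√2/2).
#1 (0, 1, 0, -1): internal (-1.4142, 0.0000); octagon support 1.4142 vs apothem 0.8 → ∉ W
#2 (-2, 2, 0, -3): internal (-5.5355, -0.7071); octagon support 5.5355 vs apothem 0.8 → ∉ W
#3 (1, 1, 0, 0): internal (0.2929, 0.7071); octagon support 0.7071 vs apothem 0.8 → ∈ W
#4 (1, 0, -1, -1): internal (0.2929, 0.2929); octagon support 0.4142 vs apothem 0.8 → ∈ W
#5 (0, 0, 0, 1): internal (0.7071, 0.7071); octagon support 1.0000 vs apothem 0.8 → ∉ W
#6 (0, -3, 2, 1): internal (2.8284, -3.4142); octagon support 4.4142 vs apothem 0.8 → ∉ W
#7 (-1, 1, 0, 1): internal (-1.0000, 1.4142); octagon support 1.7071 vs apothem 0.8 → ∉ W
#8 (3, 1, -2, 1): internal (3.0000, 3.4142); octagon support 4.5355 vs apothem 0.8 → ∉ W
#9 (1, 0, 0, 0): internal (1.0000, 0.0000); octagon support 1.0000 vs apothem 0.8 → ∉ W

3, 4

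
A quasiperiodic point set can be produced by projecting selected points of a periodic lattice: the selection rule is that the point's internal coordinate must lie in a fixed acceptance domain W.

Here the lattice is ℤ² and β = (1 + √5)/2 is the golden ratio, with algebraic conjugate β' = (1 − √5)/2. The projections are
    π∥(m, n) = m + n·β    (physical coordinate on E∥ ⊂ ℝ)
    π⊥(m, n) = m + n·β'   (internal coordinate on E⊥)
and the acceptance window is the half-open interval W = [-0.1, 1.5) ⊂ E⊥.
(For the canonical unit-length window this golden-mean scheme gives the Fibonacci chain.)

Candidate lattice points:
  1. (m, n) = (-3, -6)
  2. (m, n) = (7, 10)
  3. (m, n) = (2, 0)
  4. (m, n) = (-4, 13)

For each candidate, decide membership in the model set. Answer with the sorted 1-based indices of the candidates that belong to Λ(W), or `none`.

1, 2

Compute β' = (1−√5)/2 = -0.6180, so π⊥(m,n) = m -0.6180·n.
candidate 1: (m,n)=(-3,-6) → π∥ = -3-6·β ≈ -12.7082, π⊥ = -3-6·β' ≈ 0.7082 ∈ [-0.1, 1.5) ⇒ IN Λ
candidate 2: (m,n)=(7,10) → π∥ = 7+10·β ≈ 23.1803, π⊥ = 7+10·β' ≈ 0.8197 ∈ [-0.1, 1.5) ⇒ IN Λ
candidate 3: (m,n)=(2,0) → π∥ = 2+0·β ≈ 2.0000, π⊥ = 2+0·β' ≈ 2.0000 ∉ [-0.1, 1.5) ⇒ out
candidate 4: (m,n)=(-4,13) → π∥ = -4+13·β ≈ 17.0344, π⊥ = -4+13·β' ≈ -12.0344 ∉ [-0.1, 1.5) ⇒ out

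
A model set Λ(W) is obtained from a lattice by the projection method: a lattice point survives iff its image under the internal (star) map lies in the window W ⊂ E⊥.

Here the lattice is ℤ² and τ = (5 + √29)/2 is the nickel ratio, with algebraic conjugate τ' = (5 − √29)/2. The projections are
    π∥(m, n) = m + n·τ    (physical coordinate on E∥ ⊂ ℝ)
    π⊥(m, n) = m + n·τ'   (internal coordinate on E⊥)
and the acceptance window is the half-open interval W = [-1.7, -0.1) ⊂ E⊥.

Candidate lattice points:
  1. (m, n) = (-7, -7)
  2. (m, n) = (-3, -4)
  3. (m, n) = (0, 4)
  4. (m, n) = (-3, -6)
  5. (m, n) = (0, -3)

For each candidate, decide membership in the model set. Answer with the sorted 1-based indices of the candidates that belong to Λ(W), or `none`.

τ' = (5−√29)/2 ≈ -0.19258.
[1] lift (-7,-7): star map gives -5.65192; window check -1.7 ≤ -5.65192 < -0.1 is false → out
[2] lift (-3,-4): star map gives -2.22967; window check -1.7 ≤ -2.22967 < -0.1 is false → out
[3] lift (0,4): star map gives -0.77033; window check -1.7 ≤ -0.77033 < -0.1 is true → IN Λ
[4] lift (-3,-6): star map gives -1.84451; window check -1.7 ≤ -1.84451 < -0.1 is false → out
[5] lift (0,-3): star map gives 0.57775; window check -1.7 ≤ 0.57775 < -0.1 is false → out

3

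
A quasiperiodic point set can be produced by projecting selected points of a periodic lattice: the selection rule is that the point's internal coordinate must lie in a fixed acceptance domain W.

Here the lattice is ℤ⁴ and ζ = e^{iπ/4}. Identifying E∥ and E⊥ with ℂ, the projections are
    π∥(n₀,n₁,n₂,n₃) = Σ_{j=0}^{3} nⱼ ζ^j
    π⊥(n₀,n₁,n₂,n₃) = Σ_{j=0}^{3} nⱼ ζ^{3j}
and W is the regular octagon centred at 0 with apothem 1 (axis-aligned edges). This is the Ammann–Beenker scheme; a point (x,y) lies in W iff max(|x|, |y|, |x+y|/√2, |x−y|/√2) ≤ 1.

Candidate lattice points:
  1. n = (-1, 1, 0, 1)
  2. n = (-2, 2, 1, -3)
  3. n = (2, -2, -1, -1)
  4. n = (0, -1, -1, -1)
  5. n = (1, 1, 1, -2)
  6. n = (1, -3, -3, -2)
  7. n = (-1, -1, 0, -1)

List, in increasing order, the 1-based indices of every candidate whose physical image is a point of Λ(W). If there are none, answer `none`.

4

π⊥(n) = n₀ + n₁ζ³ + n₂ζ⁶ + n₃ζ⁹ where ζ = e^{iπ/4}.
#1 (-1, 1, 0, 1): internal (-1.0000, 1.4142); octagon support 1.7071 vs apothem 1 → ∉ W
#2 (-2, 2, 1, -3): internal (-5.5355, -1.7071); octagon support 5.5355 vs apothem 1 → ∉ W
#3 (2, -2, -1, -1): internal (2.7071, -1.1213); octagon support 2.7071 vs apothem 1 → ∉ W
#4 (0, -1, -1, -1): internal (0.0000, -0.4142); octagon support 0.4142 vs apothem 1 → ∈ W
#5 (1, 1, 1, -2): internal (-1.1213, -1.7071); octagon support 2.0000 vs apothem 1 → ∉ W
#6 (1, -3, -3, -2): internal (1.7071, -0.5355); octagon support 1.7071 vs apothem 1 → ∉ W
#7 (-1, -1, 0, -1): internal (-1.0000, -1.4142); octagon support 1.7071 vs apothem 1 → ∉ W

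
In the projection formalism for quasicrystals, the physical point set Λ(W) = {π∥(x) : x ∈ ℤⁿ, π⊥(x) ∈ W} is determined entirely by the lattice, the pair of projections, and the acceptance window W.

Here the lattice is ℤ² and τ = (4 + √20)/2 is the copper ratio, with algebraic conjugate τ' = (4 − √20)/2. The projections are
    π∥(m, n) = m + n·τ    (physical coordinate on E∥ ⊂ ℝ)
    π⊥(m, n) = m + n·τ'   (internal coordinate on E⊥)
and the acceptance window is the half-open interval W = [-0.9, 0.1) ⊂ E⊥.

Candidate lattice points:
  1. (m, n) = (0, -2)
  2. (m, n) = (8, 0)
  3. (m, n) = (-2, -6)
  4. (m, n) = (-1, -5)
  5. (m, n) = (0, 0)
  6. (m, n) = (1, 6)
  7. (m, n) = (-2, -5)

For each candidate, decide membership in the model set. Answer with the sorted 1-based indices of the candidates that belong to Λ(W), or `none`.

Numerically τ ≈ 4.23607 and τ' = −1/τ ≈ -0.23607.
candidate 1: (m,n)=(0,-2) → π∥ = 0-2·τ ≈ -8.47214, π⊥ = 0-2·τ' ≈ 0.47214 ∉ [-0.9, 0.1) ⇒ out
candidate 2: (m,n)=(8,0) → π∥ = 8+0·τ ≈ 8.00000, π⊥ = 8+0·τ' ≈ 8.00000 ∉ [-0.9, 0.1) ⇒ out
candidate 3: (m,n)=(-2,-6) → π∥ = -2-6·τ ≈ -27.41641, π⊥ = -2-6·τ' ≈ -0.58359 ∈ [-0.9, 0.1) ⇒ IN Λ
candidate 4: (m,n)=(-1,-5) → π∥ = -1-5·τ ≈ -22.18034, π⊥ = -1-5·τ' ≈ 0.18034 ∉ [-0.9, 0.1) ⇒ out
candidate 5: (m,n)=(0,0) → π∥ = 0+0·τ ≈ 0.00000, π⊥ = 0+0·τ' ≈ 0.00000 ∈ [-0.9, 0.1) ⇒ IN Λ
candidate 6: (m,n)=(1,6) → π∥ = 1+6·τ ≈ 26.41641, π⊥ = 1+6·τ' ≈ -0.41641 ∈ [-0.9, 0.1) ⇒ IN Λ
candidate 7: (m,n)=(-2,-5) → π∥ = -2-5·τ ≈ -23.18034, π⊥ = -2-5·τ' ≈ -0.81966 ∈ [-0.9, 0.1) ⇒ IN Λ

3, 5, 6, 7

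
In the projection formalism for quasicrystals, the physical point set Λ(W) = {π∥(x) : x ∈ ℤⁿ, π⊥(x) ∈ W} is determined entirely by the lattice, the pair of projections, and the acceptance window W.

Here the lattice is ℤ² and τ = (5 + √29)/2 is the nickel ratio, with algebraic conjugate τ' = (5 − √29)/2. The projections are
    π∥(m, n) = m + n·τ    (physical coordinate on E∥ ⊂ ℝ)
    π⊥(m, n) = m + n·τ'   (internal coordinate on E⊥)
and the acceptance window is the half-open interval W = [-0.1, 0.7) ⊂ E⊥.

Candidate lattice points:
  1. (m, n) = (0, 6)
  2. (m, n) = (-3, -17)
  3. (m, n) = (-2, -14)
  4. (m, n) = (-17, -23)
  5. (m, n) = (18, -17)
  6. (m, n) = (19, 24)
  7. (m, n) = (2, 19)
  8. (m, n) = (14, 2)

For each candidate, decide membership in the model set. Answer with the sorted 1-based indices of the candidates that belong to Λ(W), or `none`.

τ' = (5−√29)/2 ≈ -0.19258.
#1 (0,6): internal coord 0 + (6)·τ' = -1.15549; -1.15549 ∉ [-0.1, 0.7) → out
#2 (-3,-17): internal coord -3 + (-17)·τ' = +0.27390; +0.27390 ∈ [-0.1, 0.7) → IN Λ
#3 (-2,-14): internal coord -2 + (-14)·τ' = +0.69615; +0.69615 ∈ [-0.1, 0.7) → IN Λ
#4 (-17,-23): internal coord -17 + (-23)·τ' = -12.57060; -12.57060 ∉ [-0.1, 0.7) → out
#5 (18,-17): internal coord 18 + (-17)·τ' = +21.27390; +21.27390 ∉ [-0.1, 0.7) → out
#6 (19,24): internal coord 19 + (24)·τ' = +14.37802; +14.37802 ∉ [-0.1, 0.7) → out
#7 (2,19): internal coord 2 + (19)·τ' = -1.65907; -1.65907 ∉ [-0.1, 0.7) → out
#8 (14,2): internal coord 14 + (2)·τ' = +13.61484; +13.61484 ∉ [-0.1, 0.7) → out

2, 3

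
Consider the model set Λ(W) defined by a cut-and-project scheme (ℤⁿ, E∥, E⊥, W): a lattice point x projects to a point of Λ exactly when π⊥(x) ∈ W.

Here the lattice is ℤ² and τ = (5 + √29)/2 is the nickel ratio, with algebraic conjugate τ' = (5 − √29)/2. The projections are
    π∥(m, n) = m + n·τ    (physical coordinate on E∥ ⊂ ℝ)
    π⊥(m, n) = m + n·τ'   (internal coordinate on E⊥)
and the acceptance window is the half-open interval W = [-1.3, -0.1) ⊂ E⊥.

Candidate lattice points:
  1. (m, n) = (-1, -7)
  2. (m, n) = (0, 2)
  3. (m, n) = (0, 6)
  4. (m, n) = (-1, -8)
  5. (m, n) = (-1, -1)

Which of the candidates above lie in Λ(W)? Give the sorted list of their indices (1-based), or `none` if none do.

2, 3, 5

Compute τ' = (5−√29)/2 = -0.192582, so π⊥(m,n) = m -0.192582·n.
candidate 1: (m,n)=(-1,-7) → π∥ = -1-7·τ ≈ -37.348077, π⊥ = -1-7·τ' ≈ 0.348077 ∉ [-1.3, -0.1) ⇒ out
candidate 2: (m,n)=(0,2) → π∥ = 0+2·τ ≈ 10.385165, π⊥ = 0+2·τ' ≈ -0.385165 ∈ [-1.3, -0.1) ⇒ IN Λ
candidate 3: (m,n)=(0,6) → π∥ = 0+6·τ ≈ 31.155494, π⊥ = 0+6·τ' ≈ -1.155494 ∈ [-1.3, -0.1) ⇒ IN Λ
candidate 4: (m,n)=(-1,-8) → π∥ = -1-8·τ ≈ -42.540659, π⊥ = -1-8·τ' ≈ 0.540659 ∉ [-1.3, -0.1) ⇒ out
candidate 5: (m,n)=(-1,-1) → π∥ = -1-1·τ ≈ -6.192582, π⊥ = -1-1·τ' ≈ -0.807418 ∈ [-1.3, -0.1) ⇒ IN Λ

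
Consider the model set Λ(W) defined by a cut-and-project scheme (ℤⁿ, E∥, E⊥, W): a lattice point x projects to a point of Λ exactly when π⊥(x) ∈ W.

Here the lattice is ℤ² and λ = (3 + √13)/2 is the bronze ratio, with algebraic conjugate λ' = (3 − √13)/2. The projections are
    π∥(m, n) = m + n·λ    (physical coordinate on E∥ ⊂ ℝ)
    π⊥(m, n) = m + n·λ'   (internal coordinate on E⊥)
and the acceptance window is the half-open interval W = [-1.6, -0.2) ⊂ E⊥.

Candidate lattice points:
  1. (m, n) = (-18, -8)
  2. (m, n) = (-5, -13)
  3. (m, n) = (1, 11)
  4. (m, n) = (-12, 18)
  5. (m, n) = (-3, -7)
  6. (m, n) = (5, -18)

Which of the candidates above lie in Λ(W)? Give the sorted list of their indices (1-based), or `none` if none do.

Numerically λ ≈ 3.3028 and λ' = −1/λ ≈ -0.3028.
#1 (-18,-8): internal coord -18 + (-8)·λ' = -15.5778; -15.5778 ∉ [-1.6, -0.2) → out
#2 (-5,-13): internal coord -5 + (-13)·λ' = -1.0639; -1.0639 ∈ [-1.6, -0.2) → IN Λ
#3 (1,11): internal coord 1 + (11)·λ' = -2.3305; -2.3305 ∉ [-1.6, -0.2) → out
#4 (-12,18): internal coord -12 + (18)·λ' = -17.4500; -17.4500 ∉ [-1.6, -0.2) → out
#5 (-3,-7): internal coord -3 + (-7)·λ' = -0.8806; -0.8806 ∈ [-1.6, -0.2) → IN Λ
#6 (5,-18): internal coord 5 + (-18)·λ' = +10.4500; +10.4500 ∉ [-1.6, -0.2) → out

2, 5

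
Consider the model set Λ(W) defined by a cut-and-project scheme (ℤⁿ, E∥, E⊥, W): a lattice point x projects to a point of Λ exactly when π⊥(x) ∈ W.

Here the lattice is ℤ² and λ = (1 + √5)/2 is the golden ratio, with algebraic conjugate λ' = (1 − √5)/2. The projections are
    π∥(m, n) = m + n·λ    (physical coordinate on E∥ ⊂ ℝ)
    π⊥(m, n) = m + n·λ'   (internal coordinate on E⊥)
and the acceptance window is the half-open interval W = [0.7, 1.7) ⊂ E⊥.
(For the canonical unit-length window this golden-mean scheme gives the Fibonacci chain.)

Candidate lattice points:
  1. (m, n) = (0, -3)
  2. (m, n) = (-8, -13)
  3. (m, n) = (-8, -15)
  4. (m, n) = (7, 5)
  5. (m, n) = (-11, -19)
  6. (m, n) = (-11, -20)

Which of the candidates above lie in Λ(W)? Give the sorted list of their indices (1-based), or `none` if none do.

Compute λ' = (1−√5)/2 = -0.6180, so π⊥(m,n) = m -0.6180·n.
[1] lift (0,-3): star map gives 1.8541; window check 0.7 ≤ 1.8541 < 1.7 is false → out
[2] lift (-8,-13): star map gives 0.0344; window check 0.7 ≤ 0.0344 < 1.7 is false → out
[3] lift (-8,-15): star map gives 1.2705; window check 0.7 ≤ 1.2705 < 1.7 is true → IN Λ
[4] lift (7,5): star map gives 3.9098; window check 0.7 ≤ 3.9098 < 1.7 is false → out
[5] lift (-11,-19): star map gives 0.7426; window check 0.7 ≤ 0.7426 < 1.7 is true → IN Λ
[6] lift (-11,-20): star map gives 1.3607; window check 0.7 ≤ 1.3607 < 1.7 is true → IN Λ

3, 5, 6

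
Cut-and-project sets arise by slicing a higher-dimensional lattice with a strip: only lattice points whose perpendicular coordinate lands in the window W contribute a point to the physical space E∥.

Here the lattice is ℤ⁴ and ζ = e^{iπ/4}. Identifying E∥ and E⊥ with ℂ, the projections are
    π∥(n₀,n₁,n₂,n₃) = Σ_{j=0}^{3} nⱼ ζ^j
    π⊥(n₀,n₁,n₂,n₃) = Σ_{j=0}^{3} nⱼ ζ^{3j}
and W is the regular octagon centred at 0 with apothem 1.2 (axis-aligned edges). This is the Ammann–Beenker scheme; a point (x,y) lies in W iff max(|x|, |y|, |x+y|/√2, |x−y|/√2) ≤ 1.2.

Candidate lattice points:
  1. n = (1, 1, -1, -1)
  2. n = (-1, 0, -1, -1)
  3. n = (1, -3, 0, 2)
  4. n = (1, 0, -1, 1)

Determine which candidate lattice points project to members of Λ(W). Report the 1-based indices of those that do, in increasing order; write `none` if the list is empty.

π⊥(n) = n₀ + n₁ζ³ + n₂ζ⁶ + n₃ζ⁹ where ζ = e^{iπ/4}.
candidate 1: n = (1, 1, -1, -1) → π⊥ ≈ (-0.41421, +1.00000); max(|x|,|y|,|x±y|/√2) = 1.00000 ≤ 1.2 ⇒ ∈ W
candidate 2: n = (-1, 0, -1, -1) → π⊥ ≈ (-1.70711, +0.29289); max(|x|,|y|,|x±y|/√2) = 1.70711 > 1.2 ⇒ ∉ W
candidate 3: n = (1, -3, 0, 2) → π⊥ ≈ (+4.53553, -0.70711); max(|x|,|y|,|x±y|/√2) = 4.53553 > 1.2 ⇒ ∉ W
candidate 4: n = (1, 0, -1, 1) → π⊥ ≈ (+1.70711, +1.70711); max(|x|,|y|,|x±y|/√2) = 2.41421 > 1.2 ⇒ ∉ W

1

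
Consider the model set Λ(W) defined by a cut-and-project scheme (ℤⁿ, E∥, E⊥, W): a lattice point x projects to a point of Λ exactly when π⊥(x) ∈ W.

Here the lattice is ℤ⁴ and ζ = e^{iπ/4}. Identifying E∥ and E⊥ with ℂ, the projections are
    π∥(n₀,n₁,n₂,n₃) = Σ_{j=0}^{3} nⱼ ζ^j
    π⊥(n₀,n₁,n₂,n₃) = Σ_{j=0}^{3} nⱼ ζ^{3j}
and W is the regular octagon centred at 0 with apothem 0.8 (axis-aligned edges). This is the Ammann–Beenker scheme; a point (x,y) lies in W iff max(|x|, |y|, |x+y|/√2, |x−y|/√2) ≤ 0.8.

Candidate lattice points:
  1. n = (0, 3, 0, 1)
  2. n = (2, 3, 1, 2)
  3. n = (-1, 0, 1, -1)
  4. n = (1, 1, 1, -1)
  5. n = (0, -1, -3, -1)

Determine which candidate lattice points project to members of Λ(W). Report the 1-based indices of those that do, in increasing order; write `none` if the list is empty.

none

With ζ = e^{iπ/4} the internal vectors are ζ^0,ζ^3,ζ^6,ζ^9.
candidate 1: n = (0, 3, 0, 1) → π⊥ ≈ (-1.41421, +2.82843); max(|x|,|y|,|x±y|/√2) = 3.00000 > 0.8 ⇒ ∉ W
candidate 2: n = (2, 3, 1, 2) → π⊥ ≈ (+1.29289, +2.53553); max(|x|,|y|,|x±y|/√2) = 2.70711 > 0.8 ⇒ ∉ W
candidate 3: n = (-1, 0, 1, -1) → π⊥ ≈ (-1.70711, -1.70711); max(|x|,|y|,|x±y|/√2) = 2.41421 > 0.8 ⇒ ∉ W
candidate 4: n = (1, 1, 1, -1) → π⊥ ≈ (-0.41421, -1.00000); max(|x|,|y|,|x±y|/√2) = 1.00000 > 0.8 ⇒ ∉ W
candidate 5: n = (0, -1, -3, -1) → π⊥ ≈ (+0.00000, +1.58579); max(|x|,|y|,|x±y|/√2) = 1.58579 > 0.8 ⇒ ∉ W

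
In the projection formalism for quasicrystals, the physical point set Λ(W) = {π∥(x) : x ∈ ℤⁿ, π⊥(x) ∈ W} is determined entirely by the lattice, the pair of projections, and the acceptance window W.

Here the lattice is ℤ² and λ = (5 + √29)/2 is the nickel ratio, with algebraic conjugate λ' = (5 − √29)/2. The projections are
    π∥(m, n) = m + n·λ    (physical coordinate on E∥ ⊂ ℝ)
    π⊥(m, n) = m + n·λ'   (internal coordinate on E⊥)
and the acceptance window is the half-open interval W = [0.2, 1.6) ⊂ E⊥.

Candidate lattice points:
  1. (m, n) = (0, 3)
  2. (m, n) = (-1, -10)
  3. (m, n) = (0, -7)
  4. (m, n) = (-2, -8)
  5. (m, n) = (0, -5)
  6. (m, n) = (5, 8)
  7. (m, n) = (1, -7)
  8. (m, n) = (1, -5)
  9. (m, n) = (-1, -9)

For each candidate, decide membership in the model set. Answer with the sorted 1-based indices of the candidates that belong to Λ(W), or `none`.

Compute λ' = (5−√29)/2 = -0.192582, so π⊥(m,n) = m -0.192582·n.
#1 (0,3): internal coord 0 + (3)·λ' = -0.577747; -0.577747 ∉ [0.2, 1.6) → out
#2 (-1,-10): internal coord -1 + (-10)·λ' = +0.925824; +0.925824 ∈ [0.2, 1.6) → IN Λ
#3 (0,-7): internal coord 0 + (-7)·λ' = +1.348077; +1.348077 ∈ [0.2, 1.6) → IN Λ
#4 (-2,-8): internal coord -2 + (-8)·λ' = -0.459341; -0.459341 ∉ [0.2, 1.6) → out
#5 (0,-5): internal coord 0 + (-5)·λ' = +0.962912; +0.962912 ∈ [0.2, 1.6) → IN Λ
#6 (5,8): internal coord 5 + (8)·λ' = +3.459341; +3.459341 ∉ [0.2, 1.6) → out
#7 (1,-7): internal coord 1 + (-7)·λ' = +2.348077; +2.348077 ∉ [0.2, 1.6) → out
#8 (1,-5): internal coord 1 + (-5)·λ' = +1.962912; +1.962912 ∉ [0.2, 1.6) → out
#9 (-1,-9): internal coord -1 + (-9)·λ' = +0.733242; +0.733242 ∈ [0.2, 1.6) → IN Λ

2, 3, 5, 9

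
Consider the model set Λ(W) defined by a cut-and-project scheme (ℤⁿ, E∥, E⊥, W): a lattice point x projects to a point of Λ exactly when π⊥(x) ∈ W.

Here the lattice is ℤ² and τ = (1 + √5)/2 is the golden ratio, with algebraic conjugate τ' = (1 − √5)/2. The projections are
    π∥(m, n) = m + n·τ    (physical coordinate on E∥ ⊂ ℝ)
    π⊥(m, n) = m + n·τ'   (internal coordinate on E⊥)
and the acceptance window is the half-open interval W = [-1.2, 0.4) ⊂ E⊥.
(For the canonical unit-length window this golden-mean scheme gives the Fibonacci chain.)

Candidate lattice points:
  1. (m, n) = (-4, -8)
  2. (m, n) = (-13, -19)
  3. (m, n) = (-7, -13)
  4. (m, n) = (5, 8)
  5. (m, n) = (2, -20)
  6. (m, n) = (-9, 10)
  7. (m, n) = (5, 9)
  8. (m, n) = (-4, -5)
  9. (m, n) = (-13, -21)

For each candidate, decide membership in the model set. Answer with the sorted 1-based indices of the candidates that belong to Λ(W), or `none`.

Numerically τ ≈ 1.61803 and τ' = −1/τ ≈ -0.61803.
#1 (-4,-8): internal coord -4 + (-8)·τ' = +0.94427; +0.94427 ∉ [-1.2, 0.4) → out
#2 (-13,-19): internal coord -13 + (-19)·τ' = -1.25735; -1.25735 ∉ [-1.2, 0.4) → out
#3 (-7,-13): internal coord -7 + (-13)·τ' = +1.03444; +1.03444 ∉ [-1.2, 0.4) → out
#4 (5,8): internal coord 5 + (8)·τ' = +0.05573; +0.05573 ∈ [-1.2, 0.4) → IN Λ
#5 (2,-20): internal coord 2 + (-20)·τ' = +14.36068; +14.36068 ∉ [-1.2, 0.4) → out
#6 (-9,10): internal coord -9 + (10)·τ' = -15.18034; -15.18034 ∉ [-1.2, 0.4) → out
#7 (5,9): internal coord 5 + (9)·τ' = -0.56231; -0.56231 ∈ [-1.2, 0.4) → IN Λ
#8 (-4,-5): internal coord -4 + (-5)·τ' = -0.90983; -0.90983 ∈ [-1.2, 0.4) → IN Λ
#9 (-13,-21): internal coord -13 + (-21)·τ' = -0.02129; -0.02129 ∈ [-1.2, 0.4) → IN Λ

4, 7, 8, 9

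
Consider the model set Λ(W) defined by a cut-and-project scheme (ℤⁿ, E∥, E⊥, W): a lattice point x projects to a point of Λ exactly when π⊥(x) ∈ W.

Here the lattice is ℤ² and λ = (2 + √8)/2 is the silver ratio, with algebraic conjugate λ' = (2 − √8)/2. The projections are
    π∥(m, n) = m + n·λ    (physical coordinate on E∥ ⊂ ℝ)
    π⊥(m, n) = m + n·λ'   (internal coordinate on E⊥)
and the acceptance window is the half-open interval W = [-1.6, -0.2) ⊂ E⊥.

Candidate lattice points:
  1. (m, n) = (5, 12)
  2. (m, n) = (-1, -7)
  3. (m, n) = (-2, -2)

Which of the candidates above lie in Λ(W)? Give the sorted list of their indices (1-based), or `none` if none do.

3

λ' = (2−√8)/2 ≈ -0.414214.
#1 (5,12): internal coord 5 + (12)·λ' = +0.029437; +0.029437 ∉ [-1.6, -0.2) → out
#2 (-1,-7): internal coord -1 + (-7)·λ' = +1.899495; +1.899495 ∉ [-1.6, -0.2) → out
#3 (-2,-2): internal coord -2 + (-2)·λ' = -1.171573; -1.171573 ∈ [-1.6, -0.2) → IN Λ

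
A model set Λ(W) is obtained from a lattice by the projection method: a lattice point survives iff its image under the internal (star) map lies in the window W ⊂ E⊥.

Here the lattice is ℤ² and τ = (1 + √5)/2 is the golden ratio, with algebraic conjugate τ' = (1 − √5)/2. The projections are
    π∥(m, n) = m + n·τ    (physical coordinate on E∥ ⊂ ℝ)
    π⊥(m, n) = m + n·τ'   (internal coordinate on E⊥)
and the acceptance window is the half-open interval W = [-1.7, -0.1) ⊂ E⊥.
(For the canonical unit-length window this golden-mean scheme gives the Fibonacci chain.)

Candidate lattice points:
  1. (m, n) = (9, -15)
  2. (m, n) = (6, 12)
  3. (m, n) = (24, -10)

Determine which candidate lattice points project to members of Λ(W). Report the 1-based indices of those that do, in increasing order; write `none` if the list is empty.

Compute τ' = (1−√5)/2 = -0.61803, so π⊥(m,n) = m -0.61803·n.
#1 (9,-15): internal coord 9 + (-15)·τ' = +18.27051; +18.27051 ∉ [-1.7, -0.1) → out
#2 (6,12): internal coord 6 + (12)·τ' = -1.41641; -1.41641 ∈ [-1.7, -0.1) → IN Λ
#3 (24,-10): internal coord 24 + (-10)·τ' = +30.18034; +30.18034 ∉ [-1.7, -0.1) → out

2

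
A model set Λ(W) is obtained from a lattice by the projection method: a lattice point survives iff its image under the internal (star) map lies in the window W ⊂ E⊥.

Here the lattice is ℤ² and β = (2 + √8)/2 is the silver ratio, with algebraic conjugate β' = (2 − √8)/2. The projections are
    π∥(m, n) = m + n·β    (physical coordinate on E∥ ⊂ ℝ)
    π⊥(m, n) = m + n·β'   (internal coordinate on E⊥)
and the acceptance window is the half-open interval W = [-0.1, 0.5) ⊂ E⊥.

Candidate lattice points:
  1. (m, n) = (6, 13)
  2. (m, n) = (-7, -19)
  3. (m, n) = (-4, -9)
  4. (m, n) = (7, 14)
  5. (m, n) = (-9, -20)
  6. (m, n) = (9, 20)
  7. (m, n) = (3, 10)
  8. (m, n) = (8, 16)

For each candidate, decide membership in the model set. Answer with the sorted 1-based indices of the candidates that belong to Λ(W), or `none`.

none

Numerically β ≈ 2.4142 and β' = −1/β ≈ -0.4142.
#1 (6,13): internal coord 6 + (13)·β' = +0.6152; +0.6152 ∉ [-0.1, 0.5) → out
#2 (-7,-19): internal coord -7 + (-19)·β' = +0.8701; +0.8701 ∉ [-0.1, 0.5) → out
#3 (-4,-9): internal coord -4 + (-9)·β' = -0.2721; -0.2721 ∉ [-0.1, 0.5) → out
#4 (7,14): internal coord 7 + (14)·β' = +1.2010; +1.2010 ∉ [-0.1, 0.5) → out
#5 (-9,-20): internal coord -9 + (-20)·β' = -0.7157; -0.7157 ∉ [-0.1, 0.5) → out
#6 (9,20): internal coord 9 + (20)·β' = +0.7157; +0.7157 ∉ [-0.1, 0.5) → out
#7 (3,10): internal coord 3 + (10)·β' = -1.1421; -1.1421 ∉ [-0.1, 0.5) → out
#8 (8,16): internal coord 8 + (16)·β' = +1.3726; +1.3726 ∉ [-0.1, 0.5) → out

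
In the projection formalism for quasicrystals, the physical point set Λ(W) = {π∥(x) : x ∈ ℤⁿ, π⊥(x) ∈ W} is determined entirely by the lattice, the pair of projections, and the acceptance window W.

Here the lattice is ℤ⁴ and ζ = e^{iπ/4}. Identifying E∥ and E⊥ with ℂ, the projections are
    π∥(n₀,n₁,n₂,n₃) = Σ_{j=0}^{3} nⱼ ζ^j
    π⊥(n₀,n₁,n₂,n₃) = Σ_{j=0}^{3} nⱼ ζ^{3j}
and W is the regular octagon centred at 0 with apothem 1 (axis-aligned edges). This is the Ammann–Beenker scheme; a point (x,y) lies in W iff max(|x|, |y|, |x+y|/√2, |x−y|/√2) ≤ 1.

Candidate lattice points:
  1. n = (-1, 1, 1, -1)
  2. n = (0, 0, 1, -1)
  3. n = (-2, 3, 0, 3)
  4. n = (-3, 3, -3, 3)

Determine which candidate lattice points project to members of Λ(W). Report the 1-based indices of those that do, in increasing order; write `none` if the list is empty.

With ζ = e^{iπ/4} the internal vectors are ζ^0,ζ^3,ζ^6,ζ^9.
candidate 1: n = (-1, 1, 1, -1) → π⊥ ≈ (-2.414214, -1.000000); max(|x|,|y|,|x±y|/√2) = 2.414214 > 1 ⇒ ∉ W
candidate 2: n = (0, 0, 1, -1) → π⊥ ≈ (-0.707107, -1.707107); max(|x|,|y|,|x±y|/√2) = 1.707107 > 1 ⇒ ∉ W
candidate 3: n = (-2, 3, 0, 3) → π⊥ ≈ (-2.000000, +4.242641); max(|x|,|y|,|x±y|/√2) = 4.414214 > 1 ⇒ ∉ W
candidate 4: n = (-3, 3, -3, 3) → π⊥ ≈ (-3.000000, +7.242641); max(|x|,|y|,|x±y|/√2) = 7.242641 > 1 ⇒ ∉ W

none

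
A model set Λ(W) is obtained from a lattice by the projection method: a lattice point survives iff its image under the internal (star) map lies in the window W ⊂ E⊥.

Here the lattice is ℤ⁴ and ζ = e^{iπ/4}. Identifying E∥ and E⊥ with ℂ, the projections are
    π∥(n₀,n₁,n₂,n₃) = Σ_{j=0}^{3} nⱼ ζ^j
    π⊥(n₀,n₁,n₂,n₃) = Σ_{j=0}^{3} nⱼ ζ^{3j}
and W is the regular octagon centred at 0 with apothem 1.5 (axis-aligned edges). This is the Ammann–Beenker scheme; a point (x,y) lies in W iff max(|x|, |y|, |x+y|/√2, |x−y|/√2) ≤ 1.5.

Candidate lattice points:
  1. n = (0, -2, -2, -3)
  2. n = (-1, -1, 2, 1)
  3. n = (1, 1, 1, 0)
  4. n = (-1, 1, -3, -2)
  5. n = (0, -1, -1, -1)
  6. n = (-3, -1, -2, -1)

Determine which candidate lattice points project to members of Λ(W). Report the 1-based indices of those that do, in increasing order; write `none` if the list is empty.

π⊥(n) = n₀ + n₁ζ³ + n₂ζ⁶ + n₃ζ⁹ where ζ = e^{iπ/4}.
#1 (0, -2, -2, -3): internal (-0.707107, -1.535534); octagon support 1.585786 vs apothem 1.5 → ∉ W
#2 (-1, -1, 2, 1): internal (0.414214, -2.000000); octagon support 2.000000 vs apothem 1.5 → ∉ W
#3 (1, 1, 1, 0): internal (0.292893, -0.292893); octagon support 0.414214 vs apothem 1.5 → ∈ W
#4 (-1, 1, -3, -2): internal (-3.121320, 2.292893); octagon support 3.828427 vs apothem 1.5 → ∉ W
#5 (0, -1, -1, -1): internal (0.000000, -0.414214); octagon support 0.414214 vs apothem 1.5 → ∈ W
#6 (-3, -1, -2, -1): internal (-3.000000, 0.585786); octagon support 3.000000 vs apothem 1.5 → ∉ W

3, 5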